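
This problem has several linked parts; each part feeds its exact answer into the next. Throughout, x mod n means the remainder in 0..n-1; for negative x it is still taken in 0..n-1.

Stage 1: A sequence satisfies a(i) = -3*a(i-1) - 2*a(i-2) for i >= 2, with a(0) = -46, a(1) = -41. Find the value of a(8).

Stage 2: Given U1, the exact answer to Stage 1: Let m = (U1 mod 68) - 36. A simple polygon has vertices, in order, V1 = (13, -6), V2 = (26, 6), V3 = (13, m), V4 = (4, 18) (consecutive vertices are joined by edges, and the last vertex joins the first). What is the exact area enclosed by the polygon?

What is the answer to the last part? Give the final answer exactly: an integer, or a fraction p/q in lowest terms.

Stage 1: a(2) = -3*(-41) - 2*(-46) = 215; iterating: a(2)=215, a(3)=-563, a(4)=1259, a(5)=-2651, a(6)=5435, a(7)=-11003, a(8)=22139; answer 22139
Stage 2: U1 = 22139; m = 3; cross terms: (13*6 - 26*-6)=234, (26*3 - 13*6)=0, (13*18 - 4*3)=222, (4*-6 - 13*18)=-258; twice the area = |198| = 198; area = 99; answer 99

99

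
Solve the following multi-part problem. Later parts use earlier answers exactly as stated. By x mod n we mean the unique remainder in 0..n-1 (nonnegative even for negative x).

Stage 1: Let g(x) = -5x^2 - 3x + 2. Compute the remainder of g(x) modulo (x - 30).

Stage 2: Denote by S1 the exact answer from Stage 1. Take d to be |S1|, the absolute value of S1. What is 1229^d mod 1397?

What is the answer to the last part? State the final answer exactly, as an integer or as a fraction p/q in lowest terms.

390

Stage 1: remainder = value at the root: -5*(30)^2 - 3*(30)^1 + 2 = (-4500) + (-90) + (2) = -4588; answer -4588
Stage 2: S1 = -4588; d = 4588; squarings mod 1397: 1229^1=1229, 1229^2=284, 1229^4=1027, 1229^8=1391, 1229^16=36, 1229^32=1296, 1229^64=422, 1229^128=665, 1229^256=773, 1229^512=1010, 1229^1024=290, 1229^2048=280, 1229^4096=168; 1229^4588 = 1229^4 * 1229^8 * 1229^32 * 1229^64 * 1229^128 * 1229^256 * 1229^4096 = 390 (mod 1397); answer 390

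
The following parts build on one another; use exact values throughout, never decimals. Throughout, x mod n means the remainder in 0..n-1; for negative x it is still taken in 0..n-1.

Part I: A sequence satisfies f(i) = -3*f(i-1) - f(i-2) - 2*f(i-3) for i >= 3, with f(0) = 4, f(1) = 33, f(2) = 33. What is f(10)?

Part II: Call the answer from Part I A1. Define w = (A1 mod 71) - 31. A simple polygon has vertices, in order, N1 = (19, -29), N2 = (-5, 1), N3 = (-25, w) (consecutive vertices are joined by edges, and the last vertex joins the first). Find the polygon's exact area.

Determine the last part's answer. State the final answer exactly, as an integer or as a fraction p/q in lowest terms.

360

Part I: f(3) = -3*(33) - 1*(33) - 2*(4) = -140; iterating: f(3)=-140, f(4)=321, f(5)=-889, f(6)=2626, f(7)=-7631, f(8)=22045, f(9)=-63756, f(10)=184485; answer 184485
Part II: A1 = 184485; w = -4; cross terms: (19*1 - -5*-29)=-126, (-5*-4 - -25*1)=45, (-25*-29 - 19*-4)=801; twice the area = |720| = 720; area = 360; answer 360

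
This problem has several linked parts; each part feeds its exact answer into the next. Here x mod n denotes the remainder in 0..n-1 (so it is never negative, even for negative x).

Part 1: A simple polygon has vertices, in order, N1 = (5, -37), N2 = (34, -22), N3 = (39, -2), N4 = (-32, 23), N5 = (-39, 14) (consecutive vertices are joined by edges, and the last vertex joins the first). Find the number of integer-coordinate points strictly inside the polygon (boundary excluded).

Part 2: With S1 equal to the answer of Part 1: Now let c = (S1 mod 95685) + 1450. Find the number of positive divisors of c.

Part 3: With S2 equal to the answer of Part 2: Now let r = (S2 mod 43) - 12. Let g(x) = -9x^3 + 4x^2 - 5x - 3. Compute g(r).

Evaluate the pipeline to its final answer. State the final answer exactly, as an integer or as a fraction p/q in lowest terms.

Part 1: cross terms: (5*-22 - 34*-37)=1148, (34*-2 - 39*-22)=790, (39*23 - -32*-2)=833, (-32*14 - -39*23)=449, (-39*-37 - 5*14)=1373; twice the area = |4593| = 4593; area = 4593/2; boundary points = 1 + 5 + 1 + 1 + 1 = 9; strictly interior points = area - boundary/2 + 1 = 2293; answer 2293
Part 2: S1 = 2293; c = 3743; 3743 = 19 * 197; number of divisors = (1+1) * (1+1) = 4; answer 4
Part 3: S2 = 4; r = -8; -9*(-8)^3 + 4*(-8)^2 - 5*(-8)^1 - 3 = (4608) + (256) + (40) + (-3) = 4901; answer 4901

4901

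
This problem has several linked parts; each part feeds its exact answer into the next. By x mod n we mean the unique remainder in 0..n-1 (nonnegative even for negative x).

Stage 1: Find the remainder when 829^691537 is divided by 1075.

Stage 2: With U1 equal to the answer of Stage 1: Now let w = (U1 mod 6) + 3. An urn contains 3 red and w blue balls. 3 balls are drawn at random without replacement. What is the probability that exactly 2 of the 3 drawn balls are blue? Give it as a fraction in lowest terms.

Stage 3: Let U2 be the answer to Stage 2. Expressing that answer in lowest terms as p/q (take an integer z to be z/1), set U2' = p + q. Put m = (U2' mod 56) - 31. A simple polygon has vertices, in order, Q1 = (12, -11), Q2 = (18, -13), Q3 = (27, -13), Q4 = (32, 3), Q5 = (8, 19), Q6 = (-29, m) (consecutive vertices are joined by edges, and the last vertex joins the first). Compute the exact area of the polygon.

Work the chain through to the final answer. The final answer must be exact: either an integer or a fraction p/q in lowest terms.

1063

Stage 1: squarings mod 1075: 829^1=829, 829^2=316, 829^4=956, 829^8=186, 829^16=196, 829^32=791, 829^64=31, 829^128=961, 829^256=96, 829^512=616, 829^1024=1056, 829^2048=361, 829^4096=246, 829^8192=316, 829^16384=956, 829^32768=186, 829^65536=196, 829^131072=791, 829^262144=31, 829^524288=961; 829^691537 = 829^1 * 829^16 * 829^64 * 829^256 * 829^1024 * 829^2048 * 829^32768 * 829^131072 * 829^524288 = 209 (mod 1075); answer 209
Stage 2: U1 = 209; w = 8; total draws C(11,3) = 165; favorable C(8,2)*C(3,1) = 84; P = 28/55; answer 28/55
Stage 3: U2 = 28/55; threaded value p + q = 83; m = -4; cross terms: (12*-13 - 18*-11)=42, (18*-13 - 27*-13)=117, (27*3 - 32*-13)=497, (32*19 - 8*3)=584, (8*-4 - -29*19)=519, (-29*-11 - 12*-4)=367; twice the area = |2126| = 2126; area = 1063; answer 1063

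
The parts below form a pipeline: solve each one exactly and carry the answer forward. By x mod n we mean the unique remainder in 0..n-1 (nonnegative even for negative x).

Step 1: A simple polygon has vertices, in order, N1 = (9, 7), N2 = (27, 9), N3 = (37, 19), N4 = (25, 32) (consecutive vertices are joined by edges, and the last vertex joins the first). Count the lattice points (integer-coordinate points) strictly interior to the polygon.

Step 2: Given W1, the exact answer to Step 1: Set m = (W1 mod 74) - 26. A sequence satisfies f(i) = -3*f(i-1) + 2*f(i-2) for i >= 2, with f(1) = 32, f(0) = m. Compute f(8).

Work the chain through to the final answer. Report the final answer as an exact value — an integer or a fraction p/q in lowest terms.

-179772

Step 1: cross terms: (9*9 - 27*7)=-108, (27*19 - 37*9)=180, (37*32 - 25*19)=709, (25*7 - 9*32)=-113; twice the area = |668| = 668; area = 334; boundary points = 2 + 10 + 1 + 1 = 14; strictly interior points = area - boundary/2 + 1 = 328; answer 328
Step 2: W1 = 328; m = 6; f(2) = -3*(32) + 2*(6) = -84; iterating: f(2)=-84, f(3)=316, f(4)=-1116, f(5)=3980, f(6)=-14172, f(7)=50476, f(8)=-179772; answer -179772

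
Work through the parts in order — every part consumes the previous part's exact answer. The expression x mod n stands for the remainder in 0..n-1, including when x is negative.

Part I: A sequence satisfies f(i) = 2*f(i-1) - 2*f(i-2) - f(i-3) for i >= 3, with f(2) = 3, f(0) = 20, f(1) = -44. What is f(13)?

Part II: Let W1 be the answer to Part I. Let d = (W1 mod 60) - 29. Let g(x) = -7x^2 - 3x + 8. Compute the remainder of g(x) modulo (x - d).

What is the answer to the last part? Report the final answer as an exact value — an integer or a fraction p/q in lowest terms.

Part I: f(3) = 2*(3) - 2*(-44) - 1*(20) = 74; iterating: f(3)=74, f(4)=186, f(5)=221, f(6)=-4, f(7)=-636, f(8)=-1485, f(9)=-1694, f(10)=218, f(11)=5309, f(12)=11876, f(13)=12916; answer 12916
Part II: W1 = 12916; d = -13; remainder = value at the root: -7*(-13)^2 - 3*(-13)^1 + 8 = (-1183) + (39) + (8) = -1136; answer -1136

-1136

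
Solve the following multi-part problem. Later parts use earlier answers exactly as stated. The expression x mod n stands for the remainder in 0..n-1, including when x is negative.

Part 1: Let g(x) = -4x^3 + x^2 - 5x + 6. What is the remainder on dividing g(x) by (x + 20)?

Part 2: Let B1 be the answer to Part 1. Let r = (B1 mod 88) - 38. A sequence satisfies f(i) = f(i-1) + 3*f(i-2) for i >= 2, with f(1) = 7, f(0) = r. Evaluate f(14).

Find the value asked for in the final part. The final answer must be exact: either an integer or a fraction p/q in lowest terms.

58315

Part 1: remainder = value at the root: -4*(-20)^3 + 1*(-20)^2 - 5*(-20)^1 + 6 = (32000) + (400) + (100) + (6) = 32506; answer 32506
Part 2: B1 = 32506; r = -4; f(2) = 1*(7) + 3*(-4) = -5; iterating: f(2)=-5, f(3)=16, f(4)=1, f(5)=49, f(6)=52, f(7)=199, f(8)=355, f(9)=952, f(10)=2017, f(11)=4873, f(12)=10924, f(13)=25543, f(14)=58315; answer 58315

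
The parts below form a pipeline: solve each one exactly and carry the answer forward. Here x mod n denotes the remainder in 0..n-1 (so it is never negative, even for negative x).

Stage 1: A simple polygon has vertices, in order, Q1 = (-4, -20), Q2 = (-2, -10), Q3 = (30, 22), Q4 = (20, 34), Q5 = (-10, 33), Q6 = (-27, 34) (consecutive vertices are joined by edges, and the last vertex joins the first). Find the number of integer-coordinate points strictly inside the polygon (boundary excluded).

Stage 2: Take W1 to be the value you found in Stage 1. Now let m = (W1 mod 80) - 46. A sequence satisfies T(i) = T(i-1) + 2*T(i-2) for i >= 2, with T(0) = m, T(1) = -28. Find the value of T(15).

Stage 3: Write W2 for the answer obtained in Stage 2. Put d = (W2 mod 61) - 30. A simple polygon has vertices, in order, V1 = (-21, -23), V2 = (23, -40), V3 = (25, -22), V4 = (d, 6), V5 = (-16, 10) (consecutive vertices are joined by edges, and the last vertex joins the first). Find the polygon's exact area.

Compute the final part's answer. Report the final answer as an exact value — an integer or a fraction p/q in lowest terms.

2687/2

Stage 1: cross terms: (-4*-10 - -2*-20)=0, (-2*22 - 30*-10)=256, (30*34 - 20*22)=580, (20*33 - -10*34)=1000, (-10*34 - -27*33)=551, (-27*-20 - -4*34)=676; twice the area = |3063| = 3063; area = 3063/2; boundary points = 2 + 32 + 2 + 1 + 1 + 1 = 39; strictly interior points = area - boundary/2 + 1 = 1513; answer 1513
Stage 2: W1 = 1513; m = 27; T(2) = 1*(-28) + 2*(27) = 26; iterating: T(2)=26, T(3)=-30, T(4)=22, T(5)=-38, T(6)=6, T(7)=-70, T(8)=-58, T(9)=-198, T(10)=-314, T(11)=-710, T(12)=-1338, T(13)=-2758, T(14)=-5434, T(15)=-10950; answer -10950
Stage 3: W2 = -10950; d = 0; cross terms: (-21*-40 - 23*-23)=1369, (23*-22 - 25*-40)=494, (25*6 - 0*-22)=150, (0*10 - -16*6)=96, (-16*-23 - -21*10)=578; twice the area = |2687| = 2687; area = 2687/2; answer 2687/2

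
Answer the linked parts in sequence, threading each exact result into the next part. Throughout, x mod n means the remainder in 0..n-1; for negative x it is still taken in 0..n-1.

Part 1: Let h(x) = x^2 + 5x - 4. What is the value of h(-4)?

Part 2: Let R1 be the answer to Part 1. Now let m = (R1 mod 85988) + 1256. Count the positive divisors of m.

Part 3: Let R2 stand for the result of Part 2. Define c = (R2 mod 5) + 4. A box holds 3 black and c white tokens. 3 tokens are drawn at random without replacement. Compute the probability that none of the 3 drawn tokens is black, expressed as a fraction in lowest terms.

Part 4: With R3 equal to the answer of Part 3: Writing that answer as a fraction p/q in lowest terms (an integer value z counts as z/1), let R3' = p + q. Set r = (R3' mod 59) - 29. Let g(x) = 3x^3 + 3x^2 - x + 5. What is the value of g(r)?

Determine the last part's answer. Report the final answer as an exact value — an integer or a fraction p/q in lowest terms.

Part 1: 1*(-4)^2 + 5*(-4)^1 - 4 = (16) + (-20) + (-4) = -8; answer -8
Part 2: R1 = -8; m = 87236; 87236 = 2^2 * 113 * 193; number of divisors = (2+1) * (1+1) * (1+1) = 12; answer 12
Part 3: R2 = 12; c = 6; total draws C(9,3) = 84; favorable C(6,3) = 20; P = 5/21; answer 5/21
Part 4: R3 = 5/21; threaded value p + q = 26; r = -3; 3*(-3)^3 + 3*(-3)^2 - 1*(-3)^1 + 5 = (-81) + (27) + (3) + (5) = -46; answer -46

-46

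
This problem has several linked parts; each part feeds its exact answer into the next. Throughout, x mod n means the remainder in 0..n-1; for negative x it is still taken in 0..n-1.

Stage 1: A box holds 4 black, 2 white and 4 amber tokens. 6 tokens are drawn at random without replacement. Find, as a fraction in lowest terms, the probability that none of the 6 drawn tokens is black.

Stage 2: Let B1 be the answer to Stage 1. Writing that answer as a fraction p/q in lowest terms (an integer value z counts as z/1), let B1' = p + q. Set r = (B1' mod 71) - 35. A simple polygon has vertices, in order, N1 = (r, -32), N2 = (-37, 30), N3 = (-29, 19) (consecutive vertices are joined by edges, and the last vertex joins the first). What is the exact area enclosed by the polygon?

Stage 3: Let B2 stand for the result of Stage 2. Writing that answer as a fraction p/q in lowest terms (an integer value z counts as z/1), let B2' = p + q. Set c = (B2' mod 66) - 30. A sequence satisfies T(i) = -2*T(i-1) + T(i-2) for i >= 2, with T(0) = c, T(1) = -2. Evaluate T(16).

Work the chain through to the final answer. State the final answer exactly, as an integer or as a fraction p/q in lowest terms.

-423511

Stage 1: total draws C(10,6) = 210; favorable C(6,6) = 1; P = 1/210; answer 1/210
Stage 2: B1 = 1/210; threaded value p + q = 211; r = 34; cross terms: (34*30 - -37*-32)=-164, (-37*19 - -29*30)=167, (-29*-32 - 34*19)=282; twice the area = |285| = 285; area = 285/2; answer 285/2
Stage 3: B2 = 285/2; threaded value p + q = 287; c = -7; T(2) = -2*(-2) + 1*(-7) = -3; iterating: T(2)=-3, T(3)=4, T(4)=-11, T(5)=26, T(6)=-63, T(7)=152, T(8)=-367, T(9)=886, T(10)=-2139, T(11)=5164, T(12)=-12467, T(13)=30098, T(14)=-72663, T(15)=175424, T(16)=-423511; answer -423511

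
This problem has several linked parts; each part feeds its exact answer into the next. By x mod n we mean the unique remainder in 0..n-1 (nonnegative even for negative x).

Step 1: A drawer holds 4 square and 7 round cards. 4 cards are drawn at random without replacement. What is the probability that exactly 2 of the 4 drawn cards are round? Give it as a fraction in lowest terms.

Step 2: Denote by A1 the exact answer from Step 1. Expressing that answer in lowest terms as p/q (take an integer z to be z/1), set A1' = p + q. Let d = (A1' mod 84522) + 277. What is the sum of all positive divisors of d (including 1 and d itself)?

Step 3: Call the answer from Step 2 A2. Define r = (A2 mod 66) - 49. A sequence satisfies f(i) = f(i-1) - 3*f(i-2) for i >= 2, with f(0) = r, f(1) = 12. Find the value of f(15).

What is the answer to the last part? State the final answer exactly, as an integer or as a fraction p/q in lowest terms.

Step 1: total draws C(11,4) = 330; favorable C(7,2)*C(4,2) = 126; P = 21/55; answer 21/55
Step 2: A1 = 21/55; threaded value p + q = 76; d = 353; 353 is prime, so its only divisors are 1 and 353; sigma = 1 + 353 = 354; answer 354
Step 3: A2 = 354; r = -25; f(2) = 1*(12) - 3*(-25) = 87; iterating: f(2)=87, f(3)=51, f(4)=-210, f(5)=-363, f(6)=267, f(7)=1356, f(8)=555, f(9)=-3513, f(10)=-5178, f(11)=5361, f(12)=20895, f(13)=4812, f(14)=-57873, f(15)=-72309; answer -72309

-72309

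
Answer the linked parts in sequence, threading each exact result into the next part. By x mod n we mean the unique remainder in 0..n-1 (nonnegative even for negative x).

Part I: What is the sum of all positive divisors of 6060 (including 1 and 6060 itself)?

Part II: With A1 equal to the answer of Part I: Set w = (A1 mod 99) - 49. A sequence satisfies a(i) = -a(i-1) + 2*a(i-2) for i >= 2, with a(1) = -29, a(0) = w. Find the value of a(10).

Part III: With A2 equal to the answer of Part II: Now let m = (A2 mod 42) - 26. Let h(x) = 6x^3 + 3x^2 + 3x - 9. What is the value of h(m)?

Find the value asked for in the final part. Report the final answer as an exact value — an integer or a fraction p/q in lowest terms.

Part I: 6060 = 2^2 * 3 * 5 * 101; sigma = (1 + 2 + 4) * (1 + 3) * (1 + 5) * (1 + 101) = 7 * 4 * 6 * 102 = 17136; answer 17136
Part II: A1 = 17136; w = -40; a(2) = -1*(-29) + 2*(-40) = -51; iterating: a(2)=-51, a(3)=-7, a(4)=-95, a(5)=81, a(6)=-271, a(7)=433, a(8)=-975, a(9)=1841, a(10)=-3791; answer -3791
Part III: A2 = -3791; m = 5; 6*(5)^3 + 3*(5)^2 + 3*(5)^1 - 9 = (750) + (75) + (15) + (-9) = 831; answer 831

831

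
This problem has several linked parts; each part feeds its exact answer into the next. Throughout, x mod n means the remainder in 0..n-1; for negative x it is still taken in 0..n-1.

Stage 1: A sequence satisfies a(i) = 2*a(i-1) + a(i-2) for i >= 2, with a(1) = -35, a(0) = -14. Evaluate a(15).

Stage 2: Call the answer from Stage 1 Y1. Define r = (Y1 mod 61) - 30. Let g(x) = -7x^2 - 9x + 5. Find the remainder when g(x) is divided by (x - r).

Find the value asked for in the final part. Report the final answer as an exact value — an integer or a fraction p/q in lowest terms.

-1061

Stage 1: a(2) = 2*(-35) + 1*(-14) = -84; iterating: a(2)=-84, a(3)=-203, a(4)=-490, a(5)=-1183, a(6)=-2856, a(7)=-6895, a(8)=-16646, a(9)=-40187, a(10)=-97020, a(11)=-234227, a(12)=-565474, a(13)=-1365175, a(14)=-3295824, a(15)=-7956823; answer -7956823
Stage 2: Y1 = -7956823; r = -13; remainder = value at the root: -7*(-13)^2 - 9*(-13)^1 + 5 = (-1183) + (117) + (5) = -1061; answer -1061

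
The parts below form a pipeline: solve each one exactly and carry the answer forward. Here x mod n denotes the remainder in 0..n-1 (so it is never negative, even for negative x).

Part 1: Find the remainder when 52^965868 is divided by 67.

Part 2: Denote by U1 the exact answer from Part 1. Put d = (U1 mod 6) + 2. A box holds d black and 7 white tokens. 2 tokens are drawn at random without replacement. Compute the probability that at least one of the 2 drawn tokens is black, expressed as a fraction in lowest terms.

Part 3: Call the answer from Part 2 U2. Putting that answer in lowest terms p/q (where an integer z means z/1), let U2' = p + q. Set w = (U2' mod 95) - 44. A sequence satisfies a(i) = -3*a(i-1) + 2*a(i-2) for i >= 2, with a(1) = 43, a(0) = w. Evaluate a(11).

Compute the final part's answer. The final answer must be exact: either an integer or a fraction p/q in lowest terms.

Part 1: squarings mod 67: 52^1=52, 52^2=24, 52^4=40, 52^8=59, 52^16=64, 52^32=9, 52^64=14, 52^128=62, 52^256=25, 52^512=22, 52^1024=15, 52^2048=24, 52^4096=40, 52^8192=59, 52^16384=64, 52^32768=9, 52^65536=14, 52^131072=62, 52^262144=25, 52^524288=22; 52^965868 = 52^4 * 52^8 * 52^32 * 52^64 * 52^128 * 52^1024 * 52^2048 * 52^4096 * 52^8192 * 52^32768 * 52^131072 * 52^262144 * 52^524288 = 24 (mod 67); answer 24
Part 2: U1 = 24; d = 2; total draws C(9,2) = 36; complement C(7,2) = 21; favorable 36 - 21 = 15; P = 5/12; answer 5/12
Part 3: U2 = 5/12; threaded value p + q = 17; w = -27; a(2) = -3*(43) + 2*(-27) = -183; iterating: a(2)=-183, a(3)=635, a(4)=-2271, a(5)=8083, a(6)=-28791, a(7)=102539, a(8)=-365199, a(9)=1300675, a(10)=-4632423, a(11)=16498619; answer 16498619

16498619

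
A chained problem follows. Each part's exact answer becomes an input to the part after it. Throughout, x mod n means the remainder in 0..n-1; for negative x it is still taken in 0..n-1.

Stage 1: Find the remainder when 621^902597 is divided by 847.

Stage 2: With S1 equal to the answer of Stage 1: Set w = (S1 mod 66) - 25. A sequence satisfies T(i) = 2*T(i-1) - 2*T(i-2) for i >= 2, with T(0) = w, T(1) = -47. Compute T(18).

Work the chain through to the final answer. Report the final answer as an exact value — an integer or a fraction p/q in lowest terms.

Stage 1: squarings mod 847: 621^1=621, 621^2=256, 621^4=317, 621^8=543, 621^16=93, 621^32=179, 621^64=702, 621^128=697, 621^256=478, 621^512=641, 621^1024=86, 621^2048=620, 621^4096=709, 621^8192=410, 621^16384=394, 621^32768=235, 621^65536=170, 621^131072=102, 621^262144=240, 621^524288=4; 621^902597 = 621^1 * 621^4 * 621^64 * 621^128 * 621^256 * 621^1024 * 621^16384 * 621^32768 * 621^65536 * 621^262144 * 621^524288 = 80 (mod 847); answer 80
Stage 2: S1 = 80; w = -11; T(2) = 2*(-47) - 2*(-11) = -72; iterating: T(2)=-72, T(3)=-50, T(4)=44, T(5)=188, T(6)=288, T(7)=200, T(8)=-176, T(9)=-752, T(10)=-1152, T(11)=-800, T(12)=704, T(13)=3008, T(14)=4608, T(15)=3200, T(16)=-2816, T(17)=-12032, T(18)=-18432; answer -18432

-18432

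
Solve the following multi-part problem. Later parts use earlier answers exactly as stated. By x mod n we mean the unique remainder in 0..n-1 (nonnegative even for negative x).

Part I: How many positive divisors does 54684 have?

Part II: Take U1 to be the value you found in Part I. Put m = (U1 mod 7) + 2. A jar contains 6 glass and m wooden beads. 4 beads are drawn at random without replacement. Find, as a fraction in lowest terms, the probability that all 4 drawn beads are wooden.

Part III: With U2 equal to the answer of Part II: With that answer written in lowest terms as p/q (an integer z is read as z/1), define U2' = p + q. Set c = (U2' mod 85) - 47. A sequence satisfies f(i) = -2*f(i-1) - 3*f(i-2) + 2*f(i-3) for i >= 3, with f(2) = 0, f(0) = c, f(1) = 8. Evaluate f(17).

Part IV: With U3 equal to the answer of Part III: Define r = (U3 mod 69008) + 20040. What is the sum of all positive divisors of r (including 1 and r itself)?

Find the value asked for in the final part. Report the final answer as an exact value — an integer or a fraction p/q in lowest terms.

Part I: 54684 = 2^2 * 3^2 * 7^2 * 31; number of divisors = (2+1) * (2+1) * (2+1) * (1+1) = 54; answer 54
Part II: U1 = 54; m = 7; total draws C(13,4) = 715; favorable C(7,4) = 35; P = 7/143; answer 7/143
Part III: U2 = 7/143; threaded value p + q = 150; c = 18; f(3) = -2*(0) - 3*(8) + 2*(18) = 12; iterating: f(3)=12, f(4)=-8, f(5)=-20, f(6)=88, f(7)=-132, f(8)=-40, f(9)=652, f(10)=-1448, f(11)=860, f(12)=3928, f(13)=-13332, f(14)=16600, f(15)=14652, f(16)=-105768, f(17)=200780; answer 200780
Part IV: U3 = 200780; r = 82804; 82804 = 2^2 * 127 * 163; sigma = (1 + 2 + 4) * (1 + 127) * (1 + 163) = 7 * 128 * 164 = 146944; answer 146944

146944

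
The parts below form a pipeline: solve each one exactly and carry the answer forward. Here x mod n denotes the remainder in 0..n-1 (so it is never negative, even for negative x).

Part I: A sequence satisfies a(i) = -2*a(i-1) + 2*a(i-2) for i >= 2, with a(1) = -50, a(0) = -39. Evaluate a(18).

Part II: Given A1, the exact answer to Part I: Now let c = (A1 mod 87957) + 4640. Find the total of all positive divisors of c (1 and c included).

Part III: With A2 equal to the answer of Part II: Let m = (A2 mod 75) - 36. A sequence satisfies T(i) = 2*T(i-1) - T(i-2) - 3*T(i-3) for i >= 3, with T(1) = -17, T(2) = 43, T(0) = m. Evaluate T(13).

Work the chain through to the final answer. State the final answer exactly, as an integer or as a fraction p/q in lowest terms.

Part I: a(2) = -2*(-50) + 2*(-39) = 22; iterating: a(2)=22, a(3)=-144, a(4)=332, a(5)=-952, a(6)=2568, a(7)=-7040, a(8)=19216, a(9)=-52512, a(10)=143456, a(11)=-391936, a(12)=1070784, a(13)=-2925440, a(14)=7992448, a(15)=-21835776, a(16)=59656448, a(17)=-162984448, a(18)=445281792; answer 445281792
Part II: A1 = 445281792; c = 48098; 48098 = 2 * 24049; sigma = (1 + 2) * (1 + 24049) = 3 * 24050 = 72150; answer 72150
Part III: A2 = 72150; m = -36; T(3) = 2*(43) - 1*(-17) - 3*(-36) = 211; iterating: T(3)=211, T(4)=430, T(5)=520, T(6)=-23, T(7)=-1856, T(8)=-5249, T(9)=-8573, T(10)=-6329, T(11)=11662, T(12)=55372, T(13)=118069; answer 118069

118069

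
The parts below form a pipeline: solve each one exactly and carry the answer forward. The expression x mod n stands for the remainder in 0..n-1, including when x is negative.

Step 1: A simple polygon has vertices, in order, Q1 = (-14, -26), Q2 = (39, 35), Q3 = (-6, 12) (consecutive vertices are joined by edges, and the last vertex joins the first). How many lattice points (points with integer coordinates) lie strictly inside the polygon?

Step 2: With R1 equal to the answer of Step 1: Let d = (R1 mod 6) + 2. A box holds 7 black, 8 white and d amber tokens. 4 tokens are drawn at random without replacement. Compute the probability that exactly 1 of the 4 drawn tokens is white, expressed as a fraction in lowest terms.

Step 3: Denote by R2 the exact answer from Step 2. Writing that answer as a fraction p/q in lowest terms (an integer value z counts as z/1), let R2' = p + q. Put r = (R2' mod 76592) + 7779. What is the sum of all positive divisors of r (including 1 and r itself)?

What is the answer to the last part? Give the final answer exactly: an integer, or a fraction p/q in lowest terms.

16740

Step 1: cross terms: (-14*35 - 39*-26)=524, (39*12 - -6*35)=678, (-6*-26 - -14*12)=324; twice the area = |1526| = 1526; area = 763; boundary points = 1 + 1 + 2 = 4; strictly interior points = area - boundary/2 + 1 = 762; answer 762
Step 2: R1 = 762; d = 2; total draws C(17,4) = 2380; favorable C(8,1)*C(9,3) = 672; P = 24/85; answer 24/85
Step 3: R2 = 24/85; threaded value p + q = 109; r = 7888; 7888 = 2^4 * 17 * 29; sigma = (1 + 2 + 4 + 8 + 16) * (1 + 17) * (1 + 29) = 31 * 18 * 30 = 16740; answer 16740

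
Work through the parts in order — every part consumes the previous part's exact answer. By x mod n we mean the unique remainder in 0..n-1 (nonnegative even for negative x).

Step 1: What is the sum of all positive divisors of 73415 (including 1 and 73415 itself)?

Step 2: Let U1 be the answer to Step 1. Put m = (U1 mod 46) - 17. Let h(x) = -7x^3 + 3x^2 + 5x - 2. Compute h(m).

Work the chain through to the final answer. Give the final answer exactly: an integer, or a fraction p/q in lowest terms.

Step 1: 73415 = 5 * 14683; sigma = (1 + 5) * (1 + 14683) = 6 * 14684 = 88104; answer 88104
Step 2: U1 = 88104; m = -3; -7*(-3)^3 + 3*(-3)^2 + 5*(-3)^1 - 2 = (189) + (27) + (-15) + (-2) = 199; answer 199

199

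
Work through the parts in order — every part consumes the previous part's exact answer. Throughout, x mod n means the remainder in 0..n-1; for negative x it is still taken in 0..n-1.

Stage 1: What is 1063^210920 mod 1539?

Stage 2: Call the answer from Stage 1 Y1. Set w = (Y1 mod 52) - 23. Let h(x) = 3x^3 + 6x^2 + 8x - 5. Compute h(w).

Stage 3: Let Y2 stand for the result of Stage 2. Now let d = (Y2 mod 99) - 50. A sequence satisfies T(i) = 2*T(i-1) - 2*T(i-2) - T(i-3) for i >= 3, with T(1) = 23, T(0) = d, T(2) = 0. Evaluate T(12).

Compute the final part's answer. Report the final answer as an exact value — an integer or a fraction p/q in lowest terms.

Stage 1: squarings mod 1539: 1063^1=1063, 1063^2=343, 1063^4=685, 1063^8=1369, 1063^16=1198, 1063^32=856, 1063^64=172, 1063^128=343, 1063^256=685, 1063^512=1369, 1063^1024=1198, 1063^2048=856, 1063^4096=172, 1063^8192=343, 1063^16384=685, 1063^32768=1369, 1063^65536=1198, 1063^131072=856; 1063^210920 = 1063^8 * 1063^32 * 1063^64 * 1063^128 * 1063^256 * 1063^512 * 1063^1024 * 1063^4096 * 1063^8192 * 1063^65536 * 1063^131072 = 856 (mod 1539); answer 856
Stage 2: Y1 = 856; w = 1; 3*(1)^3 + 6*(1)^2 + 8*(1)^1 - 5 = (3) + (6) + (8) + (-5) = 12; answer 12
Stage 3: Y2 = 12; d = -38; T(3) = 2*(0) - 2*(23) - 1*(-38) = -8; iterating: T(3)=-8, T(4)=-39, T(5)=-62, T(6)=-38, T(7)=87, T(8)=312, T(9)=488, T(10)=265, T(11)=-758, T(12)=-2534; answer -2534

-2534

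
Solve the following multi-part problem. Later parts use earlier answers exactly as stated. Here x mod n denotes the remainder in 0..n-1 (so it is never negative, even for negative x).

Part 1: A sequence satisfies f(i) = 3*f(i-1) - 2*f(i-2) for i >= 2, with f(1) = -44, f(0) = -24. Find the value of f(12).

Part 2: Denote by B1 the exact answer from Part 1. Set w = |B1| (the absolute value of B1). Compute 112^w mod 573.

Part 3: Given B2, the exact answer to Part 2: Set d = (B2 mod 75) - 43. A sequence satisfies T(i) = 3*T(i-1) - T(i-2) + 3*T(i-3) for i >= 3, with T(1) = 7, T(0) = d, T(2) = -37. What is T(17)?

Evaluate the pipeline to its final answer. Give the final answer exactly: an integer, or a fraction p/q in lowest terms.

Part 1: f(2) = 3*(-44) - 2*(-24) = -84; iterating: f(2)=-84, f(3)=-164, f(4)=-324, f(5)=-644, f(6)=-1284, f(7)=-2564, f(8)=-5124, f(9)=-10244, f(10)=-20484, f(11)=-40964, f(12)=-81924; answer -81924
Part 2: B1 = -81924; w = 81924; squarings mod 573: 112^1=112, 112^2=511, 112^4=406, 112^8=385, 112^16=391, 112^32=463, 112^64=67, 112^128=478, 112^256=430, 112^512=394, 112^1024=526, 112^2048=490, 112^4096=13, 112^8192=169, 112^16384=484, 112^32768=472, 112^65536=460; 112^81924 = 112^4 * 112^16384 * 112^65536 = 517 (mod 573); answer 517
Part 3: B2 = 517; d = 24; T(3) = 3*(-37) - 1*(7) + 3*(24) = -46; iterating: T(3)=-46, T(4)=-80, T(5)=-305, T(6)=-973, T(7)=-2854, T(8)=-8504, T(9)=-25577, T(10)=-76789, T(11)=-230302, T(12)=-690848, T(13)=-2072609, T(14)=-6217885, T(15)=-18653590, T(16)=-55960712, T(17)=-167882201; answer -167882201

-167882201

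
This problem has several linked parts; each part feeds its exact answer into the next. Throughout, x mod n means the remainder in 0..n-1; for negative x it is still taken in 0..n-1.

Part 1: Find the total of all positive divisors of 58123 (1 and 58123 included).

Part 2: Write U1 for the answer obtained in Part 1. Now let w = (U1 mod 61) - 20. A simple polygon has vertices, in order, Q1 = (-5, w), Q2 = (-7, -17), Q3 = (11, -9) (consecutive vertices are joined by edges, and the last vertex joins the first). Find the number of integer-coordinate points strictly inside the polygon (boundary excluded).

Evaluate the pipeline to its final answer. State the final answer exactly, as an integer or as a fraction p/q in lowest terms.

Part 1: 58123 = 13 * 17 * 263; sigma = (1 + 13) * (1 + 17) * (1 + 263) = 14 * 18 * 264 = 66528; answer 66528
Part 2: U1 = 66528; w = 18; cross terms: (-5*-17 - -7*18)=211, (-7*-9 - 11*-17)=250, (11*18 - -5*-9)=153; twice the area = |614| = 614; area = 307; boundary points = 1 + 2 + 1 = 4; strictly interior points = area - boundary/2 + 1 = 306; answer 306

306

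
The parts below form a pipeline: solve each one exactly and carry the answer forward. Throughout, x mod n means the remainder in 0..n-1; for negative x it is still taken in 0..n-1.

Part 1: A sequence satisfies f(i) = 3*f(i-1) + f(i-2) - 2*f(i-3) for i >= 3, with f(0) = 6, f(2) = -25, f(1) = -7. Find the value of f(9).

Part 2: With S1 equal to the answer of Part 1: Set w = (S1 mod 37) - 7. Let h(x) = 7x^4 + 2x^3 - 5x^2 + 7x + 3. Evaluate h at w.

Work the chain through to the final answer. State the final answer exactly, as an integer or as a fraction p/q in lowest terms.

Part 1: f(3) = 3*(-25) + 1*(-7) - 2*(6) = -94; iterating: f(3)=-94, f(4)=-293, f(5)=-923, f(6)=-2874, f(7)=-8959, f(8)=-27905, f(9)=-86926; answer -86926
Part 2: S1 = -86926; w = 17; 7*(17)^4 + 2*(17)^3 - 5*(17)^2 + 7*(17)^1 + 3 = (584647) + (9826) + (-1445) + (119) + (3) = 593150; answer 593150

593150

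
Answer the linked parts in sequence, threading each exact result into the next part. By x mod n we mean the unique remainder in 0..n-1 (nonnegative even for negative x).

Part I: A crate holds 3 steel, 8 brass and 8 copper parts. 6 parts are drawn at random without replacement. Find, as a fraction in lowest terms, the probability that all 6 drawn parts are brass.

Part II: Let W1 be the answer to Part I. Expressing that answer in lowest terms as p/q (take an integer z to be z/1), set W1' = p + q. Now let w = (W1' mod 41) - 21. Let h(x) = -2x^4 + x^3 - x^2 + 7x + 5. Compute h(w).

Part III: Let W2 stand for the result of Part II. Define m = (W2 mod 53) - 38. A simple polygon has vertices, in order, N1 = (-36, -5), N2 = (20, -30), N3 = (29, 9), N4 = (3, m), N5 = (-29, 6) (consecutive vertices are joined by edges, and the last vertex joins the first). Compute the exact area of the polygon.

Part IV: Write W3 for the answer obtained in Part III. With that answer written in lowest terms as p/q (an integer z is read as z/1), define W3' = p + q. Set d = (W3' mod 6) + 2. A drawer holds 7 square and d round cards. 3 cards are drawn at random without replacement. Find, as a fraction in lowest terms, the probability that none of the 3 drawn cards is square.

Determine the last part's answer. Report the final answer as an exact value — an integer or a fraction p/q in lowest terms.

4/165

Part I: total draws C(19,6) = 27132; favorable C(8,6) = 28; P = 1/969; answer 1/969
Part II: W1 = 1/969; threaded value p + q = 970; w = 6; -2*(6)^4 + 1*(6)^3 - 1*(6)^2 + 7*(6)^1 + 5 = (-2592) + (216) + (-36) + (42) + (5) = -2365; answer -2365
Part III: W2 = -2365; m = -18; cross terms: (-36*-30 - 20*-5)=1180, (20*9 - 29*-30)=1050, (29*-18 - 3*9)=-549, (3*6 - -29*-18)=-504, (-29*-5 - -36*6)=361; twice the area = |1538| = 1538; area = 769; answer 769
Part IV: W3 = 769; threaded value p + q = 770; d = 4; total draws C(11,3) = 165; favorable C(4,3) = 4; P = 4/165; answer 4/165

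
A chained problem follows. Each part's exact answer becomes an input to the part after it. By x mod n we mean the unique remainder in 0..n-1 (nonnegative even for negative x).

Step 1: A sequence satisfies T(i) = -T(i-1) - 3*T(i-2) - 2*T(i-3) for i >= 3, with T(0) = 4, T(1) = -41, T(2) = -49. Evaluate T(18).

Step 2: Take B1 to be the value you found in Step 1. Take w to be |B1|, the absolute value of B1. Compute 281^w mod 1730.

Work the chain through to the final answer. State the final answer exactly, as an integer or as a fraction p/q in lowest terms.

1441

Step 1: T(3) = -1*(-49) - 3*(-41) - 2*(4) = 164; iterating: T(3)=164, T(4)=65, T(5)=-459, T(6)=-64, T(7)=1311, T(8)=-201, T(9)=-3604, T(10)=1585, T(11)=9629, T(12)=-7176, T(13)=-24881, T(14)=27151, T(15)=61844, T(16)=-93535, T(17)=-146299, T(18)=303216; answer 303216
Step 2: B1 = 303216; w = 303216; squarings mod 1730: 281^1=281, 281^2=1111, 281^4=831, 281^8=291, 281^16=1641, 281^32=1001, 281^64=331, 281^128=571, 281^256=801, 281^512=1501, 281^1024=541, 281^2048=311, 281^4096=1571, 281^8192=1061, 281^16384=1221, 281^32768=1311, 281^65536=831, 281^131072=291, 281^262144=1641; 281^303216 = 281^16 * 281^32 * 281^64 * 281^8192 * 281^32768 * 281^262144 = 1441 (mod 1730); answer 1441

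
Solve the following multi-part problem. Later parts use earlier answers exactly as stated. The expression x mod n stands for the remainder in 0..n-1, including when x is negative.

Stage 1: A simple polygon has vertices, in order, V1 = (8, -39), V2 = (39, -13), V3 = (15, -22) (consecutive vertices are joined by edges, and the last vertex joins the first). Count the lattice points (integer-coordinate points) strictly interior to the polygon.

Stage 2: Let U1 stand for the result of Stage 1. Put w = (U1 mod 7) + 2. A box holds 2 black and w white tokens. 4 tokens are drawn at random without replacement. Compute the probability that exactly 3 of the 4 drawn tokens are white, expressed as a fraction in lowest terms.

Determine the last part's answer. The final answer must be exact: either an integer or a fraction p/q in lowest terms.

Stage 1: cross terms: (8*-13 - 39*-39)=1417, (39*-22 - 15*-13)=-663, (15*-39 - 8*-22)=-409; twice the area = |345| = 345; area = 345/2; boundary points = 1 + 3 + 1 = 5; strictly interior points = area - boundary/2 + 1 = 171; answer 171
Stage 2: U1 = 171; w = 5; total draws C(7,4) = 35; favorable C(5,3)*C(2,1) = 20; P = 4/7; answer 4/7

4/7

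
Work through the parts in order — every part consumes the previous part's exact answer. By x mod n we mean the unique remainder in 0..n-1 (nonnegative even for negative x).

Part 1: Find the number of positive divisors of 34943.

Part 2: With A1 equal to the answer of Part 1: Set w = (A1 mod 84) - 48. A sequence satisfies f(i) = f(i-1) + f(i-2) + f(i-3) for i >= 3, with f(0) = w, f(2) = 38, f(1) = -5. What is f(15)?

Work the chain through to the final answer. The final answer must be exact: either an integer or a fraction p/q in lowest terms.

Part 1: 34943 = 83 * 421; number of divisors = (1+1) * (1+1) = 4; answer 4
Part 2: A1 = 4; w = -44; f(3) = 1*(38) + 1*(-5) + 1*(-44) = -11; iterating: f(3)=-11, f(4)=22, f(5)=49, f(6)=60, f(7)=131, f(8)=240, f(9)=431, f(10)=802, f(11)=1473, f(12)=2706, f(13)=4981, f(14)=9160, f(15)=16847; answer 16847

16847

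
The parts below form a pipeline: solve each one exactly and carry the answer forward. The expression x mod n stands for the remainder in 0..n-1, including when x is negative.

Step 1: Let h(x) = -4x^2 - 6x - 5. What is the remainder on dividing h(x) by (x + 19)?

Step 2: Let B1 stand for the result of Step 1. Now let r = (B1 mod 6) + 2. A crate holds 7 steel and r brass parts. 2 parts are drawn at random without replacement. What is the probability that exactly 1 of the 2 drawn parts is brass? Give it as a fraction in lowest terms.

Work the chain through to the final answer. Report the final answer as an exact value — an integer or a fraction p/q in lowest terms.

35/66

Step 1: remainder = value at the root: -4*(-19)^2 - 6*(-19)^1 - 5 = (-1444) + (114) + (-5) = -1335; answer -1335
Step 2: B1 = -1335; r = 5; total draws C(12,2) = 66; favorable C(5,1)*C(7,1) = 35; P = 35/66; answer 35/66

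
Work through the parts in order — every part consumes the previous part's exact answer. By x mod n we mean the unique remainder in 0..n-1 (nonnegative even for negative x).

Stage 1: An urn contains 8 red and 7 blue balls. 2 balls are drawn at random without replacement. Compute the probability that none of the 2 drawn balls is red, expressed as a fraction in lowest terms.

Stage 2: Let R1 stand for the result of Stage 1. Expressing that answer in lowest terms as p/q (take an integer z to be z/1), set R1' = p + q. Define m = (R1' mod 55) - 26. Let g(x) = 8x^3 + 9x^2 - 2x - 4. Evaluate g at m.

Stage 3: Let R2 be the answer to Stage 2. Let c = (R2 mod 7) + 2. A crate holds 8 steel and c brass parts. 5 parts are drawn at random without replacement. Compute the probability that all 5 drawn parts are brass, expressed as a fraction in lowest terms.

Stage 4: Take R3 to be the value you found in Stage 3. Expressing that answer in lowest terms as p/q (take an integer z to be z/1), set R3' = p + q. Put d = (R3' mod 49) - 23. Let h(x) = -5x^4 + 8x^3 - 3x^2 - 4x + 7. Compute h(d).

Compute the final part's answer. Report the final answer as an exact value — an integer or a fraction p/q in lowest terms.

3

Stage 1: total draws C(15,2) = 105; favorable C(7,2) = 21; P = 1/5; answer 1/5
Stage 2: R1 = 1/5; threaded value p + q = 6; m = -20; 8*(-20)^3 + 9*(-20)^2 - 2*(-20)^1 - 4 = (-64000) + (3600) + (40) + (-4) = -60364; answer -60364
Stage 3: R2 = -60364; c = 6; total draws C(14,5) = 2002; favorable C(6,5) = 6; P = 3/1001; answer 3/1001
Stage 4: R3 = 3/1001; threaded value p + q = 1004; d = 1; -5*(1)^4 + 8*(1)^3 - 3*(1)^2 - 4*(1)^1 + 7 = (-5) + (8) + (-3) + (-4) + (7) = 3; answer 3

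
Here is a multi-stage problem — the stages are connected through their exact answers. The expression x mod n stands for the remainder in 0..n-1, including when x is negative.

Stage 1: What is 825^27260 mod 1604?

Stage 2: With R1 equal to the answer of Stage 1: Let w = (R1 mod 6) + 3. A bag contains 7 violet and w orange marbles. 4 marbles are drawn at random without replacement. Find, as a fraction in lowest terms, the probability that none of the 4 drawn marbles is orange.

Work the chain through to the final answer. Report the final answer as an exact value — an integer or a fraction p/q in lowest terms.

Stage 1: squarings mod 1604: 825^1=825, 825^2=529, 825^4=745, 825^8=41, 825^16=77, 825^32=1117, 825^64=1381, 825^128=5, 825^256=25, 825^512=625, 825^1024=853, 825^2048=997, 825^4096=1133, 825^8192=489, 825^16384=125; 825^27260 = 825^4 * 825^8 * 825^16 * 825^32 * 825^64 * 825^512 * 825^2048 * 825^8192 * 825^16384 = 1425 (mod 1604); answer 1425
Stage 2: R1 = 1425; w = 6; total draws C(13,4) = 715; favorable C(7,4) = 35; P = 7/143; answer 7/143

7/143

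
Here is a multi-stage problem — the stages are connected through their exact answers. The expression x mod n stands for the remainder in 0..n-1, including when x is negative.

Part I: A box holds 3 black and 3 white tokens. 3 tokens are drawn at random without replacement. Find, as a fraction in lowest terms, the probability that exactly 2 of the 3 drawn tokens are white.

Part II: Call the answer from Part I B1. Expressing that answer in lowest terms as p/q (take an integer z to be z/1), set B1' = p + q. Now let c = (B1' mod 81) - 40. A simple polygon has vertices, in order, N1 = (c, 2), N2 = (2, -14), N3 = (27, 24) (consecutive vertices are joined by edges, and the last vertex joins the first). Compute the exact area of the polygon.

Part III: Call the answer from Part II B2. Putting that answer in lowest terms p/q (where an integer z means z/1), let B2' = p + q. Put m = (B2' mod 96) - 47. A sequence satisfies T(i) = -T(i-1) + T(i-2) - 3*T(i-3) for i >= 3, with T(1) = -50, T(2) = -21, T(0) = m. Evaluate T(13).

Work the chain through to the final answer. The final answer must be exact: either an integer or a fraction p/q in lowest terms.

Part I: total draws C(6,3) = 20; favorable C(3,2)*C(3,1) = 9; P = 9/20; answer 9/20
Part II: B1 = 9/20; threaded value p + q = 29; c = -11; cross terms: (-11*-14 - 2*2)=150, (2*24 - 27*-14)=426, (27*2 - -11*24)=318; twice the area = |894| = 894; area = 447; answer 447
Part III: B2 = 447; threaded value p + q = 448; m = 17; T(3) = -1*(-21) + 1*(-50) - 3*(17) = -80; iterating: T(3)=-80, T(4)=209, T(5)=-226, T(6)=675, T(7)=-1528, T(8)=2881, T(9)=-6434, T(10)=13899, T(11)=-28976, T(12)=62177, T(13)=-132850; answer -132850

-132850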